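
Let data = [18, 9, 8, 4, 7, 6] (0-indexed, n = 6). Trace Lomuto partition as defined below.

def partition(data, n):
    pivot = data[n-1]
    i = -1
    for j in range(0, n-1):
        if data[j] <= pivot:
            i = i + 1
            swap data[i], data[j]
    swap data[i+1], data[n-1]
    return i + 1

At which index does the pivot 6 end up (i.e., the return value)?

pivot=6, i=-1
j=0: 18>6, skip
j=1: 9>6, skip
j=2: 8>6, skip
j=3: 4≤6, i=0, swap(0,3) ⇒ [4, 9, 8, 18, 7, 6]
j=4: 7>6, skip
swap(1,5) ⇒ [4, 6, 8, 18, 7, 9]; return 1

1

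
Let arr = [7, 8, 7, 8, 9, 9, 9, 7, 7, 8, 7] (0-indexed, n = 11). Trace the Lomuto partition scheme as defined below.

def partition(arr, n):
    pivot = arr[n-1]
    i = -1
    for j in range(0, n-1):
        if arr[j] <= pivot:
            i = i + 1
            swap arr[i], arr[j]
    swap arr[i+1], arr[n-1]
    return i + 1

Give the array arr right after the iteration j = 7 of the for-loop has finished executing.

[7, 7, 7, 8, 9, 9, 9, 8, 7, 8, 7]

pivot = arr[10] = 7; i = -1
j=0: arr[0]=7 ≤ 7 → i=0, swap arr[0],arr[0] (no change) → [7, 8, 7, 8, 9, 9, 9, 7, 7, 8, 7]
j=1: arr[1]=8 > 7 → no swap
j=2: arr[2]=7 ≤ 7 → i=1, swap arr[1],arr[2] → [7, 7, 8, 8, 9, 9, 9, 7, 7, 8, 7]
j=3: arr[3]=8 > 7 → no swap
j=4: arr[4]=9 > 7 → no swap
j=5: arr[5]=9 > 7 → no swap
j=6: arr[6]=9 > 7 → no swap
j=7: arr[7]=7 ≤ 7 → i=2, swap arr[2],arr[7] → [7, 7, 7, 8, 9, 9, 9, 8, 7, 8, 7]
(after j=7) arr = [7, 7, 7, 8, 9, 9, 9, 8, 7, 8, 7]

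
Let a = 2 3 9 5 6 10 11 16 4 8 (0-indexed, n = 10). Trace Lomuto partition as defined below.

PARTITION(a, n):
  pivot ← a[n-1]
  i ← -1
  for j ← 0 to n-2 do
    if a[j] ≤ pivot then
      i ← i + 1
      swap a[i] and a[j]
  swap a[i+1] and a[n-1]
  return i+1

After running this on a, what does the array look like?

2 3 5 6 4 8 11 16 9 10

pivot=8, i=-1
j=0: 2≤8, i=0, swap(0,0) ⇒ 2 3 9 5 6 10 11 16 4 8
j=1: 3≤8, i=1, swap(1,1) ⇒ 2 3 9 5 6 10 11 16 4 8
j=2: 9>8, skip
j=3: 5≤8, i=2, swap(2,3) ⇒ 2 3 5 9 6 10 11 16 4 8
j=4: 6≤8, i=3, swap(3,4) ⇒ 2 3 5 6 9 10 11 16 4 8
j=5: 10>8, skip
j=6: 11>8, skip
j=7: 16>8, skip
j=8: 4≤8, i=4, swap(4,8) ⇒ 2 3 5 6 4 10 11 16 9 8
swap(5,9) ⇒ 2 3 5 6 4 8 11 16 9 10; return 5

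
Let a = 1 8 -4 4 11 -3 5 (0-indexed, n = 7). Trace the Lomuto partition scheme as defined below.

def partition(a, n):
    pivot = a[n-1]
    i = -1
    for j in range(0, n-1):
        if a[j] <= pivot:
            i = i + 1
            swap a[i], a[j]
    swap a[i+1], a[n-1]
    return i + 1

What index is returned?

pivot=5, i=-1
j=0: 1≤5, i=0, swap(0,0) ⇒ 1 8 -4 4 11 -3 5
j=1: 8>5, skip
j=2: -4≤5, i=1, swap(1,2) ⇒ 1 -4 8 4 11 -3 5
j=3: 4≤5, i=2, swap(2,3) ⇒ 1 -4 4 8 11 -3 5
j=4: 11>5, skip
j=5: -3≤5, i=3, swap(3,5) ⇒ 1 -4 4 -3 11 8 5
swap(4,6) ⇒ 1 -4 4 -3 5 8 11; return 4

4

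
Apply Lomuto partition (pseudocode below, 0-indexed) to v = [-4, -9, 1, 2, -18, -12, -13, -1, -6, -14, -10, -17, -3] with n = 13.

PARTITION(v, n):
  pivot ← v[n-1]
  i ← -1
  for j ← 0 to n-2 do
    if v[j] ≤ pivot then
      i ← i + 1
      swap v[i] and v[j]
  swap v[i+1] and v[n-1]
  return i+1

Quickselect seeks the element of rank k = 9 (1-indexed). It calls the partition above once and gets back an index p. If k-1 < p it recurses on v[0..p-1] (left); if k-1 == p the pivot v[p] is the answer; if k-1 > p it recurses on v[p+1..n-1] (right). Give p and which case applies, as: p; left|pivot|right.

pivot = v[12] = -3; i = -1
j=0: v[0]=-4 ≤ -3 → i=0, swap v[0],v[0] (no change) → [-4, -9, 1, 2, -18, -12, -13, -1, -6, -14, -10, -17, -3]
j=1: v[1]=-9 ≤ -3 → i=1, swap v[1],v[1] (no change) → [-4, -9, 1, 2, -18, -12, -13, -1, -6, -14, -10, -17, -3]
j=2: v[2]=1 > -3 → no swap
j=3: v[3]=2 > -3 → no swap
j=4: v[4]=-18 ≤ -3 → i=2, swap v[2],v[4] → [-4, -9, -18, 2, 1, -12, -13, -1, -6, -14, -10, -17, -3]
j=5: v[5]=-12 ≤ -3 → i=3, swap v[3],v[5] → [-4, -9, -18, -12, 1, 2, -13, -1, -6, -14, -10, -17, -3]
j=6: v[6]=-13 ≤ -3 → i=4, swap v[4],v[6] → [-4, -9, -18, -12, -13, 2, 1, -1, -6, -14, -10, -17, -3]
j=7: v[7]=-1 > -3 → no swap
j=8: v[8]=-6 ≤ -3 → i=5, swap v[5],v[8] → [-4, -9, -18, -12, -13, -6, 1, -1, 2, -14, -10, -17, -3]
j=9: v[9]=-14 ≤ -3 → i=6, swap v[6],v[9] → [-4, -9, -18, -12, -13, -6, -14, -1, 2, 1, -10, -17, -3]
j=10: v[10]=-10 ≤ -3 → i=7, swap v[7],v[10] → [-4, -9, -18, -12, -13, -6, -14, -10, 2, 1, -1, -17, -3]
j=11: v[11]=-17 ≤ -3 → i=8, swap v[8],v[11] → [-4, -9, -18, -12, -13, -6, -14, -10, -17, 1, -1, 2, -3]
final swap v[9],v[12] → [-4, -9, -18, -12, -13, -6, -14, -10, -17, -3, -1, 2, 1]; return 9
p = 9; k-1 = 8 < 9 ⇒ left

9; left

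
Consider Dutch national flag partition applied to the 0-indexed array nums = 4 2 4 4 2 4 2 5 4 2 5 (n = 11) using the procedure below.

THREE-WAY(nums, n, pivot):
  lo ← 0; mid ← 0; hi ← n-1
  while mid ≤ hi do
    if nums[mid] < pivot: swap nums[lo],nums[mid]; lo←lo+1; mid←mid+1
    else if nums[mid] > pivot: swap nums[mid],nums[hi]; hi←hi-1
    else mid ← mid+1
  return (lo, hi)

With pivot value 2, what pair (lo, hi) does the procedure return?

pivot = 2; lo=0, mid=0, hi=10
nums[mid]=4>2: swap nums[0],nums[10]; hi=9 → 5 2 4 4 2 4 2 5 4 2 4
nums[mid]=5>2: swap nums[0],nums[9]; hi=8 → 2 2 4 4 2 4 2 5 4 5 4
nums[mid]=2=2: mid=1
nums[mid]=2=2: mid=2
nums[mid]=4>2: swap nums[2],nums[8]; hi=7 → 2 2 4 4 2 4 2 5 4 5 4
nums[mid]=4>2: swap nums[2],nums[7]; hi=6 → 2 2 5 4 2 4 2 4 4 5 4
nums[mid]=5>2: swap nums[2],nums[6]; hi=5 → 2 2 2 4 2 4 5 4 4 5 4
nums[mid]=2=2: mid=3
nums[mid]=4>2: swap nums[3],nums[5]; hi=4 → 2 2 2 4 2 4 5 4 4 5 4
nums[mid]=4>2: swap nums[3],nums[4]; hi=3 → 2 2 2 2 4 4 5 4 4 5 4
nums[mid]=2=2: mid=4
end: lo=0, hi=3; nums = 2 2 2 2 4 4 5 4 4 5 4

(0, 3)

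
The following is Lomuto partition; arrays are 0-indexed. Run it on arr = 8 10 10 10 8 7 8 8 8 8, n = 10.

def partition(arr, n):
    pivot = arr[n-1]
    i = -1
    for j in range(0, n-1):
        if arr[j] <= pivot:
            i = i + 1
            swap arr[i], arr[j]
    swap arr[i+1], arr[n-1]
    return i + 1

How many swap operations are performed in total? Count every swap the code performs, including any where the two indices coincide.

7

pivot = arr[9] = 8; i = -1
j=0: arr[0]=8 ≤ 8 → i=0, swap arr[0],arr[0] (no change) → 8 10 10 10 8 7 8 8 8 8
j=1: arr[1]=10 > 8 → no swap
j=2: arr[2]=10 > 8 → no swap
j=3: arr[3]=10 > 8 → no swap
j=4: arr[4]=8 ≤ 8 → i=1, swap arr[1],arr[4] → 8 8 10 10 10 7 8 8 8 8
j=5: arr[5]=7 ≤ 8 → i=2, swap arr[2],arr[5] → 8 8 7 10 10 10 8 8 8 8
j=6: arr[6]=8 ≤ 8 → i=3, swap arr[3],arr[6] → 8 8 7 8 10 10 10 8 8 8
j=7: arr[7]=8 ≤ 8 → i=4, swap arr[4],arr[7] → 8 8 7 8 8 10 10 10 8 8
j=8: arr[8]=8 ≤ 8 → i=5, swap arr[5],arr[8] → 8 8 7 8 8 8 10 10 10 8
final swap arr[6],arr[9] → 8 8 7 8 8 8 8 10 10 10; return 6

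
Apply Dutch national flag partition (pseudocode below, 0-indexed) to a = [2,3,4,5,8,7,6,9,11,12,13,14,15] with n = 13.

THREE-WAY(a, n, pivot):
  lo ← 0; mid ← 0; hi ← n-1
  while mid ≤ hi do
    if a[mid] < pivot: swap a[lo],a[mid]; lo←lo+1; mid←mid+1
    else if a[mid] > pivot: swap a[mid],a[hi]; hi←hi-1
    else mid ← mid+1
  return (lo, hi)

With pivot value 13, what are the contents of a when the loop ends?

lo=0 mid=0 hi=12
2<13: swap(0,0), lo=1 mid=1 ⇒ [2,3,4,5,8,7,6,9,11,12,13,14,15]
3<13: swap(1,1), lo=2 mid=2 ⇒ [2,3,4,5,8,7,6,9,11,12,13,14,15]
4<13: swap(2,2), lo=3 mid=3 ⇒ [2,3,4,5,8,7,6,9,11,12,13,14,15]
5<13: swap(3,3), lo=4 mid=4 ⇒ [2,3,4,5,8,7,6,9,11,12,13,14,15]
8<13: swap(4,4), lo=5 mid=5 ⇒ [2,3,4,5,8,7,6,9,11,12,13,14,15]
7<13: swap(5,5), lo=6 mid=6 ⇒ [2,3,4,5,8,7,6,9,11,12,13,14,15]
6<13: swap(6,6), lo=7 mid=7 ⇒ [2,3,4,5,8,7,6,9,11,12,13,14,15]
9<13: swap(7,7), lo=8 mid=8 ⇒ [2,3,4,5,8,7,6,9,11,12,13,14,15]
11<13: swap(8,8), lo=9 mid=9 ⇒ [2,3,4,5,8,7,6,9,11,12,13,14,15]
12<13: swap(9,9), lo=10 mid=10 ⇒ [2,3,4,5,8,7,6,9,11,12,13,14,15]
13=13: mid=11
14>13: swap(11,12), hi=11 ⇒ [2,3,4,5,8,7,6,9,11,12,13,15,14]
15>13: swap(11,11), hi=10 ⇒ [2,3,4,5,8,7,6,9,11,12,13,15,14]
done. lo=10 hi=10; a=[2,3,4,5,8,7,6,9,11,12,13,15,14]

[2,3,4,5,8,7,6,9,11,12,13,15,14]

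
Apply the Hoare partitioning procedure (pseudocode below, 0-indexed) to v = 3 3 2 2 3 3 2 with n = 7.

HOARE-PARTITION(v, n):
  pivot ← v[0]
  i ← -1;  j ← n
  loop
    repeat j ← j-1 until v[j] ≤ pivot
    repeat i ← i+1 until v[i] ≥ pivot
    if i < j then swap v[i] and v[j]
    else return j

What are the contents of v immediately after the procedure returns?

2 3 2 2 3 3 3

pivot = v[0] = 3; i = -1, j = 7
j→6 (v[6]=2≤3), i→0 (v[0]=3≥3); i<j, swap → 2 3 2 2 3 3 3
j→5 (v[5]=3≤3), i→1 (v[1]=3≥3); i<j, swap → 2 3 2 2 3 3 3
j→4, i→4; i≥j, return j=4. v = 2 3 2 2 3 3 3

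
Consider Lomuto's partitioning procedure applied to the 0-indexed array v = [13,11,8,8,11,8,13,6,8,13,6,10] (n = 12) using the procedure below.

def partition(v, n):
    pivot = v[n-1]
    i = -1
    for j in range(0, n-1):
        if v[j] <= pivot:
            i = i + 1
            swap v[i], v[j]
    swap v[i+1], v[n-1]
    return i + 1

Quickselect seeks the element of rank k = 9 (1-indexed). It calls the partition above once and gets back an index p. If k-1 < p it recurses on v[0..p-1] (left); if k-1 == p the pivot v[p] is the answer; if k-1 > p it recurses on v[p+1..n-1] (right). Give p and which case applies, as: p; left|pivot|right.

6; right

pivot=10, i=-1
j=0: 13>10, skip
j=1: 11>10, skip
j=2: 8≤10, i=0, swap(0,2) ⇒ [8,11,13,8,11,8,13,6,8,13,6,10]
j=3: 8≤10, i=1, swap(1,3) ⇒ [8,8,13,11,11,8,13,6,8,13,6,10]
j=4: 11>10, skip
j=5: 8≤10, i=2, swap(2,5) ⇒ [8,8,8,11,11,13,13,6,8,13,6,10]
j=6: 13>10, skip
j=7: 6≤10, i=3, swap(3,7) ⇒ [8,8,8,6,11,13,13,11,8,13,6,10]
j=8: 8≤10, i=4, swap(4,8) ⇒ [8,8,8,6,8,13,13,11,11,13,6,10]
j=9: 13>10, skip
j=10: 6≤10, i=5, swap(5,10) ⇒ [8,8,8,6,8,6,13,11,11,13,13,10]
swap(6,11) ⇒ [8,8,8,6,8,6,10,11,11,13,13,13]; return 6
p = 6; k-1 = 8 > 6 ⇒ right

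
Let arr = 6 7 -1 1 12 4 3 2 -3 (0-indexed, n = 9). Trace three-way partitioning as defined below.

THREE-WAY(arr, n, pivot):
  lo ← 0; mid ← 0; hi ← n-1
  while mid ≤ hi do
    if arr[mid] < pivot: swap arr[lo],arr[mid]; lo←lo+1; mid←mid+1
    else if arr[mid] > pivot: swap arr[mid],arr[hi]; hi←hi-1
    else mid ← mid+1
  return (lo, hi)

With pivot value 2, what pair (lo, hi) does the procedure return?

(3, 3)

pivot = 2; lo=0, mid=0, hi=8
arr[mid]=6>2: swap arr[0],arr[8]; hi=7 → -3 7 -1 1 12 4 3 2 6
arr[mid]=-3<2: swap arr[0],arr[0]; lo=1,mid=1 → -3 7 -1 1 12 4 3 2 6
arr[mid]=7>2: swap arr[1],arr[7]; hi=6 → -3 2 -1 1 12 4 3 7 6
arr[mid]=2=2: mid=2
arr[mid]=-1<2: swap arr[1],arr[2]; lo=2,mid=3 → -3 -1 2 1 12 4 3 7 6
arr[mid]=1<2: swap arr[2],arr[3]; lo=3,mid=4 → -3 -1 1 2 12 4 3 7 6
arr[mid]=12>2: swap arr[4],arr[6]; hi=5 → -3 -1 1 2 3 4 12 7 6
arr[mid]=3>2: swap arr[4],arr[5]; hi=4 → -3 -1 1 2 4 3 12 7 6
arr[mid]=4>2: swap arr[4],arr[4]; hi=3 → -3 -1 1 2 4 3 12 7 6
end: lo=3, hi=3; arr = -3 -1 1 2 4 3 12 7 6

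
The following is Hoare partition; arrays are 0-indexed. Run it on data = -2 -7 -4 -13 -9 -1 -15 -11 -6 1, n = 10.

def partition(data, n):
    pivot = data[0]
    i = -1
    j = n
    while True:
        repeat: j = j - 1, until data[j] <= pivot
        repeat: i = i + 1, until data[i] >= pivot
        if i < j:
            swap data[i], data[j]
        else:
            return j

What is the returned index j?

6

pivot = data[0] = -2; i = -1, j = 10
j→8 (data[8]=-6≤-2), i→0 (data[0]=-2≥-2); i<j, swap → -6 -7 -4 -13 -9 -1 -15 -11 -2 1
j→7 (data[7]=-11≤-2), i→5 (data[5]=-1≥-2); i<j, swap → -6 -7 -4 -13 -9 -11 -15 -1 -2 1
j→6, i→7; i≥j, return j=6. data = -6 -7 -4 -13 -9 -11 -15 -1 -2 1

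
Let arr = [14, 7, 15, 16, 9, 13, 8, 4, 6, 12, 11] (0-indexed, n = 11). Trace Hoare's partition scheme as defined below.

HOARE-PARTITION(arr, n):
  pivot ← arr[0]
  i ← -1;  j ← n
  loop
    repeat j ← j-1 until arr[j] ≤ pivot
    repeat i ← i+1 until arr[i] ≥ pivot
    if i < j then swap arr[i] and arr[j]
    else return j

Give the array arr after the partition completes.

[11, 7, 12, 6, 9, 13, 8, 4, 16, 15, 14]

pivot = arr[0] = 14; i = -1, j = 11
j→10 (arr[10]=11≤14), i→0 (arr[0]=14≥14); i<j, swap → [11, 7, 15, 16, 9, 13, 8, 4, 6, 12, 14]
j→9 (arr[9]=12≤14), i→2 (arr[2]=15≥14); i<j, swap → [11, 7, 12, 16, 9, 13, 8, 4, 6, 15, 14]
j→8 (arr[8]=6≤14), i→3 (arr[3]=16≥14); i<j, swap → [11, 7, 12, 6, 9, 13, 8, 4, 16, 15, 14]
j→7, i→8; i≥j, return j=7. arr = [11, 7, 12, 6, 9, 13, 8, 4, 16, 15, 14]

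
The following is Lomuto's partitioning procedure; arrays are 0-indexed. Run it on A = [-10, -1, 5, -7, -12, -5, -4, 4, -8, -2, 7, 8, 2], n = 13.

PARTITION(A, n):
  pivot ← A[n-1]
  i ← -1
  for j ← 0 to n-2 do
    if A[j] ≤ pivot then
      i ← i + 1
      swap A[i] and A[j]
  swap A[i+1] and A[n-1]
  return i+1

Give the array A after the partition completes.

[-10, -1, -7, -12, -5, -4, -8, -2, 2, 4, 7, 8, 5]

pivot = A[12] = 2; i = -1
j=0: A[0]=-10 ≤ 2 → i=0, swap A[0],A[0] (no change) → [-10, -1, 5, -7, -12, -5, -4, 4, -8, -2, 7, 8, 2]
j=1: A[1]=-1 ≤ 2 → i=1, swap A[1],A[1] (no change) → [-10, -1, 5, -7, -12, -5, -4, 4, -8, -2, 7, 8, 2]
j=2: A[2]=5 > 2 → no swap
j=3: A[3]=-7 ≤ 2 → i=2, swap A[2],A[3] → [-10, -1, -7, 5, -12, -5, -4, 4, -8, -2, 7, 8, 2]
j=4: A[4]=-12 ≤ 2 → i=3, swap A[3],A[4] → [-10, -1, -7, -12, 5, -5, -4, 4, -8, -2, 7, 8, 2]
j=5: A[5]=-5 ≤ 2 → i=4, swap A[4],A[5] → [-10, -1, -7, -12, -5, 5, -4, 4, -8, -2, 7, 8, 2]
j=6: A[6]=-4 ≤ 2 → i=5, swap A[5],A[6] → [-10, -1, -7, -12, -5, -4, 5, 4, -8, -2, 7, 8, 2]
j=7: A[7]=4 > 2 → no swap
j=8: A[8]=-8 ≤ 2 → i=6, swap A[6],A[8] → [-10, -1, -7, -12, -5, -4, -8, 4, 5, -2, 7, 8, 2]
j=9: A[9]=-2 ≤ 2 → i=7, swap A[7],A[9] → [-10, -1, -7, -12, -5, -4, -8, -2, 5, 4, 7, 8, 2]
j=10: A[10]=7 > 2 → no swap
j=11: A[11]=8 > 2 → no swap
final swap A[8],A[12] → [-10, -1, -7, -12, -5, -4, -8, -2, 2, 4, 7, 8, 5]; return 8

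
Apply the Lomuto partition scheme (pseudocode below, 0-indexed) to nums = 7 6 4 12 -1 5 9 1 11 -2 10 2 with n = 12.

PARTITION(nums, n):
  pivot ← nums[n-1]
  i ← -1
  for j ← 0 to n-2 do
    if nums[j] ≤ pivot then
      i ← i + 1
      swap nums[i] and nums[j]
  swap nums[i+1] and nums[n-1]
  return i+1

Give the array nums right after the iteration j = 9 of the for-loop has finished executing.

pivot=2, i=-1
j=0: 7>2, skip
j=1: 6>2, skip
j=2: 4>2, skip
j=3: 12>2, skip
j=4: -1≤2, i=0, swap(0,4) ⇒ -1 6 4 12 7 5 9 1 11 -2 10 2
j=5: 5>2, skip
j=6: 9>2, skip
j=7: 1≤2, i=1, swap(1,7) ⇒ -1 1 4 12 7 5 9 6 11 -2 10 2
j=8: 11>2, skip
j=9: -2≤2, i=2, swap(2,9) ⇒ -1 1 -2 12 7 5 9 6 11 4 10 2
(after j=9) nums = -1 1 -2 12 7 5 9 6 11 4 10 2

-1 1 -2 12 7 5 9 6 11 4 10 2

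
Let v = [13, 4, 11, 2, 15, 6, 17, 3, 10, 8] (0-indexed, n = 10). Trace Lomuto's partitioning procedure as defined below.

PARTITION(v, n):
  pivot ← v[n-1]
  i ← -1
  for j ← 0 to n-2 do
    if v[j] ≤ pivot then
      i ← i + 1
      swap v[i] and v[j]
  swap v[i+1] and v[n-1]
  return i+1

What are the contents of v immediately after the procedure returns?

pivot=8, i=-1
j=0: 13>8, skip
j=1: 4≤8, i=0, swap(0,1) ⇒ [4, 13, 11, 2, 15, 6, 17, 3, 10, 8]
j=2: 11>8, skip
j=3: 2≤8, i=1, swap(1,3) ⇒ [4, 2, 11, 13, 15, 6, 17, 3, 10, 8]
j=4: 15>8, skip
j=5: 6≤8, i=2, swap(2,5) ⇒ [4, 2, 6, 13, 15, 11, 17, 3, 10, 8]
j=6: 17>8, skip
j=7: 3≤8, i=3, swap(3,7) ⇒ [4, 2, 6, 3, 15, 11, 17, 13, 10, 8]
j=8: 10>8, skip
swap(4,9) ⇒ [4, 2, 6, 3, 8, 11, 17, 13, 10, 15]; return 4

[4, 2, 6, 3, 8, 11, 17, 13, 10, 15]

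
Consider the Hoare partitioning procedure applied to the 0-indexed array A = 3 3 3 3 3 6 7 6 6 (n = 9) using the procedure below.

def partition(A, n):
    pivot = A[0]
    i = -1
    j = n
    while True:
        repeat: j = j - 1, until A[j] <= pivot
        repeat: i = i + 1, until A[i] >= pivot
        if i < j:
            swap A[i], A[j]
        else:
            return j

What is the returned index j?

2

pivot = A[0] = 3; i = -1, j = 9
j→4 (A[4]=3≤3), i→0 (A[0]=3≥3); i<j, swap → 3 3 3 3 3 6 7 6 6
j→3 (A[3]=3≤3), i→1 (A[1]=3≥3); i<j, swap → 3 3 3 3 3 6 7 6 6
j→2, i→2; i≥j, return j=2. A = 3 3 3 3 3 6 7 6 6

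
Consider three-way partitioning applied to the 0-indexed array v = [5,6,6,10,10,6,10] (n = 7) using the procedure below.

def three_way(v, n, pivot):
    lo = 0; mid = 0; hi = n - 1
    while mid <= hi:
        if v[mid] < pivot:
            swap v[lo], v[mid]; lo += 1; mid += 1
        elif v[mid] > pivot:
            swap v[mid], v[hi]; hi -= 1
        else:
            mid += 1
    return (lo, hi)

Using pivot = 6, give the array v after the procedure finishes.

[5,6,6,6,10,10,10]

pivot = 6; lo=0, mid=0, hi=6
v[mid]=5<6: swap v[0],v[0]; lo=1,mid=1 → [5,6,6,10,10,6,10]
v[mid]=6=6: mid=2
v[mid]=6=6: mid=3
v[mid]=10>6: swap v[3],v[6]; hi=5 → [5,6,6,10,10,6,10]
v[mid]=10>6: swap v[3],v[5]; hi=4 → [5,6,6,6,10,10,10]
v[mid]=6=6: mid=4
v[mid]=10>6: swap v[4],v[4]; hi=3 → [5,6,6,6,10,10,10]
end: lo=1, hi=3; v = [5,6,6,6,10,10,10]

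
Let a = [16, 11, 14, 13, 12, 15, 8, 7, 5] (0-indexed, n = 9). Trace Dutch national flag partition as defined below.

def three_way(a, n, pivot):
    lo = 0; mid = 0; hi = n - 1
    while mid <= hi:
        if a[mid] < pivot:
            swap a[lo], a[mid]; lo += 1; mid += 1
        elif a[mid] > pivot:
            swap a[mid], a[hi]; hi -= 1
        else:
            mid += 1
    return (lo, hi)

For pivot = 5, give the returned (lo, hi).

(0, 0)

pivot = 5; lo=0, mid=0, hi=8
a[mid]=16>5: swap a[0],a[8]; hi=7 → [5, 11, 14, 13, 12, 15, 8, 7, 16]
a[mid]=5=5: mid=1
a[mid]=11>5: swap a[1],a[7]; hi=6 → [5, 7, 14, 13, 12, 15, 8, 11, 16]
a[mid]=7>5: swap a[1],a[6]; hi=5 → [5, 8, 14, 13, 12, 15, 7, 11, 16]
a[mid]=8>5: swap a[1],a[5]; hi=4 → [5, 15, 14, 13, 12, 8, 7, 11, 16]
a[mid]=15>5: swap a[1],a[4]; hi=3 → [5, 12, 14, 13, 15, 8, 7, 11, 16]
a[mid]=12>5: swap a[1],a[3]; hi=2 → [5, 13, 14, 12, 15, 8, 7, 11, 16]
a[mid]=13>5: swap a[1],a[2]; hi=1 → [5, 14, 13, 12, 15, 8, 7, 11, 16]
a[mid]=14>5: swap a[1],a[1]; hi=0 → [5, 14, 13, 12, 15, 8, 7, 11, 16]
end: lo=0, hi=0; a = [5, 14, 13, 12, 15, 8, 7, 11, 16]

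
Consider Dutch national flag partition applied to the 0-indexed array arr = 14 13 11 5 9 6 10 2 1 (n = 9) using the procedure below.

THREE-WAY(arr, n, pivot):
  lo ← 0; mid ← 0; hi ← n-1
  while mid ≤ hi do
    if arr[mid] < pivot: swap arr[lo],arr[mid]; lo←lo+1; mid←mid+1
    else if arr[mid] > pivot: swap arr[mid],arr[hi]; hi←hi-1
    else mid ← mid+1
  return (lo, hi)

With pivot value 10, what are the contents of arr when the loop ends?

pivot = 10; lo=0, mid=0, hi=8
arr[mid]=14>10: swap arr[0],arr[8]; hi=7 → 1 13 11 5 9 6 10 2 14
arr[mid]=1<10: swap arr[0],arr[0]; lo=1,mid=1 → 1 13 11 5 9 6 10 2 14
arr[mid]=13>10: swap arr[1],arr[7]; hi=6 → 1 2 11 5 9 6 10 13 14
arr[mid]=2<10: swap arr[1],arr[1]; lo=2,mid=2 → 1 2 11 5 9 6 10 13 14
arr[mid]=11>10: swap arr[2],arr[6]; hi=5 → 1 2 10 5 9 6 11 13 14
arr[mid]=10=10: mid=3
arr[mid]=5<10: swap arr[2],arr[3]; lo=3,mid=4 → 1 2 5 10 9 6 11 13 14
arr[mid]=9<10: swap arr[3],arr[4]; lo=4,mid=5 → 1 2 5 9 10 6 11 13 14
arr[mid]=6<10: swap arr[4],arr[5]; lo=5,mid=6 → 1 2 5 9 6 10 11 13 14
end: lo=5, hi=5; arr = 1 2 5 9 6 10 11 13 14

1 2 5 9 6 10 11 13 14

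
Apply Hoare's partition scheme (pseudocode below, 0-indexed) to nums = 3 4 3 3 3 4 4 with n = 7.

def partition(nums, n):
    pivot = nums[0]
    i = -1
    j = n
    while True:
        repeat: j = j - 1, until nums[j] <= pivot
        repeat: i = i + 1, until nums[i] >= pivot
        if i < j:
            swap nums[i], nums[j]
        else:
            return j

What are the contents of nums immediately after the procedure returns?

pivot = nums[0] = 3; i = -1, j = 7
j→4 (nums[4]=3≤3), i→0 (nums[0]=3≥3); i<j, swap → 3 4 3 3 3 4 4
j→3 (nums[3]=3≤3), i→1 (nums[1]=4≥3); i<j, swap → 3 3 3 4 3 4 4
j→2, i→2; i≥j, return j=2. nums = 3 3 3 4 3 4 4

3 3 3 4 3 4 4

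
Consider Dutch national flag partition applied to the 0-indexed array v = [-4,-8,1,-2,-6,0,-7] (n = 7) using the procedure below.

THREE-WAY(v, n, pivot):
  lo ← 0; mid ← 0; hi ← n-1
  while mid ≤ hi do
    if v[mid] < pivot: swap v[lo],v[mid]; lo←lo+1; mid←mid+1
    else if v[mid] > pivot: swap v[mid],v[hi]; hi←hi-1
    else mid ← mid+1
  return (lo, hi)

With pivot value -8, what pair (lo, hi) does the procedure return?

(0, 0)

pivot = -8; lo=0, mid=0, hi=6
v[mid]=-4>-8: swap v[0],v[6]; hi=5 → [-7,-8,1,-2,-6,0,-4]
v[mid]=-7>-8: swap v[0],v[5]; hi=4 → [0,-8,1,-2,-6,-7,-4]
v[mid]=0>-8: swap v[0],v[4]; hi=3 → [-6,-8,1,-2,0,-7,-4]
v[mid]=-6>-8: swap v[0],v[3]; hi=2 → [-2,-8,1,-6,0,-7,-4]
v[mid]=-2>-8: swap v[0],v[2]; hi=1 → [1,-8,-2,-6,0,-7,-4]
v[mid]=1>-8: swap v[0],v[1]; hi=0 → [-8,1,-2,-6,0,-7,-4]
v[mid]=-8=-8: mid=1
end: lo=0, hi=0; v = [-8,1,-2,-6,0,-7,-4]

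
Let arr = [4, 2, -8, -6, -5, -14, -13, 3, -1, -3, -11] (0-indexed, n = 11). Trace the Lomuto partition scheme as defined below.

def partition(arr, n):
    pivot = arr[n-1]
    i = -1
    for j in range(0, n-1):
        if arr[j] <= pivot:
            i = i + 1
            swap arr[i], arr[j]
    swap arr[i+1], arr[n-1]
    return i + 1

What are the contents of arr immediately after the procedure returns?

[-14, -13, -11, -6, -5, 4, 2, 3, -1, -3, -8]

pivot=-11, i=-1
j=0: 4>-11, skip
j=1: 2>-11, skip
j=2: -8>-11, skip
j=3: -6>-11, skip
j=4: -5>-11, skip
j=5: -14≤-11, i=0, swap(0,5) ⇒ [-14, 2, -8, -6, -5, 4, -13, 3, -1, -3, -11]
j=6: -13≤-11, i=1, swap(1,6) ⇒ [-14, -13, -8, -6, -5, 4, 2, 3, -1, -3, -11]
j=7: 3>-11, skip
j=8: -1>-11, skip
j=9: -3>-11, skip
swap(2,10) ⇒ [-14, -13, -11, -6, -5, 4, 2, 3, -1, -3, -8]; return 2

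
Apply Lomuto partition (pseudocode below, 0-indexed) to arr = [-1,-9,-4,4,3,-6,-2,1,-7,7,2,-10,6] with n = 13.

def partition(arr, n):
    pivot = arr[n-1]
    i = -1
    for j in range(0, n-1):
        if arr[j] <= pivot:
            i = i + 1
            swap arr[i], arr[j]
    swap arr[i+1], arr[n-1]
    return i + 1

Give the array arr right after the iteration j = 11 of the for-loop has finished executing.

[-1,-9,-4,4,3,-6,-2,1,-7,2,-10,7,6]

pivot = arr[12] = 6; i = -1
j=0: arr[0]=-1 ≤ 6 → i=0, swap arr[0],arr[0] (no change) → [-1,-9,-4,4,3,-6,-2,1,-7,7,2,-10,6]
j=1: arr[1]=-9 ≤ 6 → i=1, swap arr[1],arr[1] (no change) → [-1,-9,-4,4,3,-6,-2,1,-7,7,2,-10,6]
j=2: arr[2]=-4 ≤ 6 → i=2, swap arr[2],arr[2] (no change) → [-1,-9,-4,4,3,-6,-2,1,-7,7,2,-10,6]
j=3: arr[3]=4 ≤ 6 → i=3, swap arr[3],arr[3] (no change) → [-1,-9,-4,4,3,-6,-2,1,-7,7,2,-10,6]
j=4: arr[4]=3 ≤ 6 → i=4, swap arr[4],arr[4] (no change) → [-1,-9,-4,4,3,-6,-2,1,-7,7,2,-10,6]
j=5: arr[5]=-6 ≤ 6 → i=5, swap arr[5],arr[5] (no change) → [-1,-9,-4,4,3,-6,-2,1,-7,7,2,-10,6]
j=6: arr[6]=-2 ≤ 6 → i=6, swap arr[6],arr[6] (no change) → [-1,-9,-4,4,3,-6,-2,1,-7,7,2,-10,6]
j=7: arr[7]=1 ≤ 6 → i=7, swap arr[7],arr[7] (no change) → [-1,-9,-4,4,3,-6,-2,1,-7,7,2,-10,6]
j=8: arr[8]=-7 ≤ 6 → i=8, swap arr[8],arr[8] (no change) → [-1,-9,-4,4,3,-6,-2,1,-7,7,2,-10,6]
j=9: arr[9]=7 > 6 → no swap
j=10: arr[10]=2 ≤ 6 → i=9, swap arr[9],arr[10] → [-1,-9,-4,4,3,-6,-2,1,-7,2,7,-10,6]
j=11: arr[11]=-10 ≤ 6 → i=10, swap arr[10],arr[11] → [-1,-9,-4,4,3,-6,-2,1,-7,2,-10,7,6]
(after j=11) arr = [-1,-9,-4,4,3,-6,-2,1,-7,2,-10,7,6]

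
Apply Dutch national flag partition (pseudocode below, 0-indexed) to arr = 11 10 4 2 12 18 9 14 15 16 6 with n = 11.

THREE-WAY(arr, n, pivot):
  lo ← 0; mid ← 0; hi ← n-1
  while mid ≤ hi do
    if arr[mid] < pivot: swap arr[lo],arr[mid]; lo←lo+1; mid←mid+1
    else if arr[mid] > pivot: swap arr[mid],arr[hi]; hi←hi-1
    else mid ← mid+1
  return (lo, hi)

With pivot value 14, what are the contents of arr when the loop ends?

11 10 4 2 12 6 9 14 16 15 18

pivot = 14; lo=0, mid=0, hi=10
arr[mid]=11<14: swap arr[0],arr[0]; lo=1,mid=1 → 11 10 4 2 12 18 9 14 15 16 6
arr[mid]=10<14: swap arr[1],arr[1]; lo=2,mid=2 → 11 10 4 2 12 18 9 14 15 16 6
arr[mid]=4<14: swap arr[2],arr[2]; lo=3,mid=3 → 11 10 4 2 12 18 9 14 15 16 6
arr[mid]=2<14: swap arr[3],arr[3]; lo=4,mid=4 → 11 10 4 2 12 18 9 14 15 16 6
arr[mid]=12<14: swap arr[4],arr[4]; lo=5,mid=5 → 11 10 4 2 12 18 9 14 15 16 6
arr[mid]=18>14: swap arr[5],arr[10]; hi=9 → 11 10 4 2 12 6 9 14 15 16 18
arr[mid]=6<14: swap arr[5],arr[5]; lo=6,mid=6 → 11 10 4 2 12 6 9 14 15 16 18
arr[mid]=9<14: swap arr[6],arr[6]; lo=7,mid=7 → 11 10 4 2 12 6 9 14 15 16 18
arr[mid]=14=14: mid=8
arr[mid]=15>14: swap arr[8],arr[9]; hi=8 → 11 10 4 2 12 6 9 14 16 15 18
arr[mid]=16>14: swap arr[8],arr[8]; hi=7 → 11 10 4 2 12 6 9 14 16 15 18
end: lo=7, hi=7; arr = 11 10 4 2 12 6 9 14 16 15 18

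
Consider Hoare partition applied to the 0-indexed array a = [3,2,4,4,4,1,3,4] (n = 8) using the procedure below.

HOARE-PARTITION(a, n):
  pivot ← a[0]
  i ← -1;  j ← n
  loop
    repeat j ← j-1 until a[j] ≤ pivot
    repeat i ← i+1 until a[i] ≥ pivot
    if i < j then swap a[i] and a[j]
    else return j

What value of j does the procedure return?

2

pivot = a[0] = 3; i = -1, j = 8
j→6 (a[6]=3≤3), i→0 (a[0]=3≥3); i<j, swap → [3,2,4,4,4,1,3,4]
j→5 (a[5]=1≤3), i→2 (a[2]=4≥3); i<j, swap → [3,2,1,4,4,4,3,4]
j→2, i→3; i≥j, return j=2. a = [3,2,1,4,4,4,3,4]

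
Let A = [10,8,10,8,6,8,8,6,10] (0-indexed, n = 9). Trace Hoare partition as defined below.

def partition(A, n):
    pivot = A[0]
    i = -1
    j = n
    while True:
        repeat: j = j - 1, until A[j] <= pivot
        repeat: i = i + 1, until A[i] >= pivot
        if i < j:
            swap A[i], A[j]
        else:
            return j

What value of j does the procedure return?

6

pivot=10
j stops at 8 (10), i stops at 0 (10); swap ⇒ [10,8,10,8,6,8,8,6,10]
j stops at 7 (6), i stops at 2 (10); swap ⇒ [10,8,6,8,6,8,8,10,10]
j stops at 6, i stops at 7; i≥j ⇒ return 6. A=[10,8,6,8,6,8,8,10,10]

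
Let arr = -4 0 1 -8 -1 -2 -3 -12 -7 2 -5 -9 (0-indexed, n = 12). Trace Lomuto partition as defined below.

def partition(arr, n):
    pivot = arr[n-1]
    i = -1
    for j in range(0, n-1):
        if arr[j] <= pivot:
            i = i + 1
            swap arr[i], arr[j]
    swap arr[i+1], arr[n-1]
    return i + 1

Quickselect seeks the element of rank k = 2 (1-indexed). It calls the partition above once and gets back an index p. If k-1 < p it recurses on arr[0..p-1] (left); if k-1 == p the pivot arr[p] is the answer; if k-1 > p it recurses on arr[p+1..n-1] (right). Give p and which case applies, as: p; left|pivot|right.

1; pivot

pivot=-9, i=-1
j=0: -4>-9, skip
j=1: 0>-9, skip
j=2: 1>-9, skip
j=3: -8>-9, skip
j=4: -1>-9, skip
j=5: -2>-9, skip
j=6: -3>-9, skip
j=7: -12≤-9, i=0, swap(0,7) ⇒ -12 0 1 -8 -1 -2 -3 -4 -7 2 -5 -9
j=8: -7>-9, skip
j=9: 2>-9, skip
j=10: -5>-9, skip
swap(1,11) ⇒ -12 -9 1 -8 -1 -2 -3 -4 -7 2 -5 0; return 1
p = 1; k-1 = 1 == 1 ⇒ pivot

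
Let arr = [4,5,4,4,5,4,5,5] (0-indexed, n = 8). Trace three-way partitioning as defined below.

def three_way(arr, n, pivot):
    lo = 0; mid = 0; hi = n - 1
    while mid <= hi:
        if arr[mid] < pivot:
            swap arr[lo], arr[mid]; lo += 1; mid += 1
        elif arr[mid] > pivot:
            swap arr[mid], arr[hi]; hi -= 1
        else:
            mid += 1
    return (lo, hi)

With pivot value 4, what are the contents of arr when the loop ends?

lo=0 mid=0 hi=7
4=4: mid=1
5>4: swap(1,7), hi=6 ⇒ [4,5,4,4,5,4,5,5]
5>4: swap(1,6), hi=5 ⇒ [4,5,4,4,5,4,5,5]
5>4: swap(1,5), hi=4 ⇒ [4,4,4,4,5,5,5,5]
4=4: mid=2
4=4: mid=3
4=4: mid=4
5>4: swap(4,4), hi=3 ⇒ [4,4,4,4,5,5,5,5]
done. lo=0 hi=3; arr=[4,4,4,4,5,5,5,5]

[4,4,4,4,5,5,5,5]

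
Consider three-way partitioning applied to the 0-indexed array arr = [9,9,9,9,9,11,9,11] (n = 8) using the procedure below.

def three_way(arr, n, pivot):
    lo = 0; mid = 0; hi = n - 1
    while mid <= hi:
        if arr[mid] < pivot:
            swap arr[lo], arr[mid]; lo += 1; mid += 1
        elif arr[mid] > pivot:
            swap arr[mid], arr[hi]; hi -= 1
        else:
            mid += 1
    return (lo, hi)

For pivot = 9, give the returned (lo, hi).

pivot = 9; lo=0, mid=0, hi=7
arr[mid]=9=9: mid=1
arr[mid]=9=9: mid=2
arr[mid]=9=9: mid=3
arr[mid]=9=9: mid=4
arr[mid]=9=9: mid=5
arr[mid]=11>9: swap arr[5],arr[7]; hi=6 → [9,9,9,9,9,11,9,11]
arr[mid]=11>9: swap arr[5],arr[6]; hi=5 → [9,9,9,9,9,9,11,11]
arr[mid]=9=9: mid=6
end: lo=0, hi=5; arr = [9,9,9,9,9,9,11,11]

(0, 5)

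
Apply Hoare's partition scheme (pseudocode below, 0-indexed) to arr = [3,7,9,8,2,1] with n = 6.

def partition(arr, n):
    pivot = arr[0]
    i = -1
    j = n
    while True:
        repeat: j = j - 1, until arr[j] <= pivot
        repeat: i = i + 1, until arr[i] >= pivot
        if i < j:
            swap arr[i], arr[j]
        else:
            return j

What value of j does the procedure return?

pivot=3
j stops at 5 (1), i stops at 0 (3); swap ⇒ [1,7,9,8,2,3]
j stops at 4 (2), i stops at 1 (7); swap ⇒ [1,2,9,8,7,3]
j stops at 1, i stops at 2; i≥j ⇒ return 1. arr=[1,2,9,8,7,3]

1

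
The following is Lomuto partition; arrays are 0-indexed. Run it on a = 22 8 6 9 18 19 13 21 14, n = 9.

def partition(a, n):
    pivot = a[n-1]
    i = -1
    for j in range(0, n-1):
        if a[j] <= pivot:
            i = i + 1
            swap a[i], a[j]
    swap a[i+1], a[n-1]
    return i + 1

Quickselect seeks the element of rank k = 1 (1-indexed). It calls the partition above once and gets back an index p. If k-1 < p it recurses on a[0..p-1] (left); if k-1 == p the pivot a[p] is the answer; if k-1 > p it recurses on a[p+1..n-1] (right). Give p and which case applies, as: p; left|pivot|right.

pivot=14, i=-1
j=0: 22>14, skip
j=1: 8≤14, i=0, swap(0,1) ⇒ 8 22 6 9 18 19 13 21 14
j=2: 6≤14, i=1, swap(1,2) ⇒ 8 6 22 9 18 19 13 21 14
j=3: 9≤14, i=2, swap(2,3) ⇒ 8 6 9 22 18 19 13 21 14
j=4: 18>14, skip
j=5: 19>14, skip
j=6: 13≤14, i=3, swap(3,6) ⇒ 8 6 9 13 18 19 22 21 14
j=7: 21>14, skip
swap(4,8) ⇒ 8 6 9 13 14 19 22 21 18; return 4
p = 4; k-1 = 0 < 4 ⇒ left

4; left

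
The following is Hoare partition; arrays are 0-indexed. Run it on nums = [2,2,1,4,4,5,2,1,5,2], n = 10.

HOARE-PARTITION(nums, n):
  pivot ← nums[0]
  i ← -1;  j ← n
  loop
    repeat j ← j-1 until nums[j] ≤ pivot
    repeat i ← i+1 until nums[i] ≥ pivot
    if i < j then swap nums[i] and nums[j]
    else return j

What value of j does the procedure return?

3

pivot = nums[0] = 2; i = -1, j = 10
j→9 (nums[9]=2≤2), i→0 (nums[0]=2≥2); i<j, swap → [2,2,1,4,4,5,2,1,5,2]
j→7 (nums[7]=1≤2), i→1 (nums[1]=2≥2); i<j, swap → [2,1,1,4,4,5,2,2,5,2]
j→6 (nums[6]=2≤2), i→3 (nums[3]=4≥2); i<j, swap → [2,1,1,2,4,5,4,2,5,2]
j→3, i→4; i≥j, return j=3. nums = [2,1,1,2,4,5,4,2,5,2]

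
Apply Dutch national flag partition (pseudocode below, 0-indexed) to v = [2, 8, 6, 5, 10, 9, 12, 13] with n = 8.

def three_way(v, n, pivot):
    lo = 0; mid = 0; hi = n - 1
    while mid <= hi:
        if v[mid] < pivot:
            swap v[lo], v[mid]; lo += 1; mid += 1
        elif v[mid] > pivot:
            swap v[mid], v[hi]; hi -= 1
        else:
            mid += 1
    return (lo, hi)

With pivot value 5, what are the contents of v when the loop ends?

pivot = 5; lo=0, mid=0, hi=7
v[mid]=2<5: swap v[0],v[0]; lo=1,mid=1 → [2, 8, 6, 5, 10, 9, 12, 13]
v[mid]=8>5: swap v[1],v[7]; hi=6 → [2, 13, 6, 5, 10, 9, 12, 8]
v[mid]=13>5: swap v[1],v[6]; hi=5 → [2, 12, 6, 5, 10, 9, 13, 8]
v[mid]=12>5: swap v[1],v[5]; hi=4 → [2, 9, 6, 5, 10, 12, 13, 8]
v[mid]=9>5: swap v[1],v[4]; hi=3 → [2, 10, 6, 5, 9, 12, 13, 8]
v[mid]=10>5: swap v[1],v[3]; hi=2 → [2, 5, 6, 10, 9, 12, 13, 8]
v[mid]=5=5: mid=2
v[mid]=6>5: swap v[2],v[2]; hi=1 → [2, 5, 6, 10, 9, 12, 13, 8]
end: lo=1, hi=1; v = [2, 5, 6, 10, 9, 12, 13, 8]

[2, 5, 6, 10, 9, 12, 13, 8]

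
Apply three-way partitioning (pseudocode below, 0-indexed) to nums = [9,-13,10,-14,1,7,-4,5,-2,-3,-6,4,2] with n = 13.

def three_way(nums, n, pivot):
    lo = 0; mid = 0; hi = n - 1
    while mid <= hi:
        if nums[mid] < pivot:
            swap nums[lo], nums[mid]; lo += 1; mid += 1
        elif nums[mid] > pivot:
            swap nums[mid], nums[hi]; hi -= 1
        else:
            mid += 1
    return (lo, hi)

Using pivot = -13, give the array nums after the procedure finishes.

pivot = -13; lo=0, mid=0, hi=12
nums[mid]=9>-13: swap nums[0],nums[12]; hi=11 → [2,-13,10,-14,1,7,-4,5,-2,-3,-6,4,9]
nums[mid]=2>-13: swap nums[0],nums[11]; hi=10 → [4,-13,10,-14,1,7,-4,5,-2,-3,-6,2,9]
nums[mid]=4>-13: swap nums[0],nums[10]; hi=9 → [-6,-13,10,-14,1,7,-4,5,-2,-3,4,2,9]
nums[mid]=-6>-13: swap nums[0],nums[9]; hi=8 → [-3,-13,10,-14,1,7,-4,5,-2,-6,4,2,9]
nums[mid]=-3>-13: swap nums[0],nums[8]; hi=7 → [-2,-13,10,-14,1,7,-4,5,-3,-6,4,2,9]
nums[mid]=-2>-13: swap nums[0],nums[7]; hi=6 → [5,-13,10,-14,1,7,-4,-2,-3,-6,4,2,9]
nums[mid]=5>-13: swap nums[0],nums[6]; hi=5 → [-4,-13,10,-14,1,7,5,-2,-3,-6,4,2,9]
nums[mid]=-4>-13: swap nums[0],nums[5]; hi=4 → [7,-13,10,-14,1,-4,5,-2,-3,-6,4,2,9]
nums[mid]=7>-13: swap nums[0],nums[4]; hi=3 → [1,-13,10,-14,7,-4,5,-2,-3,-6,4,2,9]
nums[mid]=1>-13: swap nums[0],nums[3]; hi=2 → [-14,-13,10,1,7,-4,5,-2,-3,-6,4,2,9]
nums[mid]=-14<-13: swap nums[0],nums[0]; lo=1,mid=1 → [-14,-13,10,1,7,-4,5,-2,-3,-6,4,2,9]
nums[mid]=-13=-13: mid=2
nums[mid]=10>-13: swap nums[2],nums[2]; hi=1 → [-14,-13,10,1,7,-4,5,-2,-3,-6,4,2,9]
end: lo=1, hi=1; nums = [-14,-13,10,1,7,-4,5,-2,-3,-6,4,2,9]

[-14,-13,10,1,7,-4,5,-2,-3,-6,4,2,9]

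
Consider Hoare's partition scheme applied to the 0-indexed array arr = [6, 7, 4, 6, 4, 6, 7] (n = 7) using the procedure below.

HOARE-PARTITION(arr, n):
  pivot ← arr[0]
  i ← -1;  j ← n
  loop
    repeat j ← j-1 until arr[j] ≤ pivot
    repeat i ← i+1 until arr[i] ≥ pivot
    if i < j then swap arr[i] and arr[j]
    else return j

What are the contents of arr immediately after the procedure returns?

pivot = arr[0] = 6; i = -1, j = 7
j→5 (arr[5]=6≤6), i→0 (arr[0]=6≥6); i<j, swap → [6, 7, 4, 6, 4, 6, 7]
j→4 (arr[4]=4≤6), i→1 (arr[1]=7≥6); i<j, swap → [6, 4, 4, 6, 7, 6, 7]
j→3, i→3; i≥j, return j=3. arr = [6, 4, 4, 6, 7, 6, 7]

[6, 4, 4, 6, 7, 6, 7]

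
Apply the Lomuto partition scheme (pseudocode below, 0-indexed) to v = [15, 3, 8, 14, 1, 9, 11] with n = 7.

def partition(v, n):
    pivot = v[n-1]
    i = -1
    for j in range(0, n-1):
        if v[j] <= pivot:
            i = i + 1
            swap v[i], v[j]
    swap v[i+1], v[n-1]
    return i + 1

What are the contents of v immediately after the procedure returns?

[3, 8, 1, 9, 11, 14, 15]

pivot = v[6] = 11; i = -1
j=0: v[0]=15 > 11 → no swap
j=1: v[1]=3 ≤ 11 → i=0, swap v[0],v[1] → [3, 15, 8, 14, 1, 9, 11]
j=2: v[2]=8 ≤ 11 → i=1, swap v[1],v[2] → [3, 8, 15, 14, 1, 9, 11]
j=3: v[3]=14 > 11 → no swap
j=4: v[4]=1 ≤ 11 → i=2, swap v[2],v[4] → [3, 8, 1, 14, 15, 9, 11]
j=5: v[5]=9 ≤ 11 → i=3, swap v[3],v[5] → [3, 8, 1, 9, 15, 14, 11]
final swap v[4],v[6] → [3, 8, 1, 9, 11, 14, 15]; return 4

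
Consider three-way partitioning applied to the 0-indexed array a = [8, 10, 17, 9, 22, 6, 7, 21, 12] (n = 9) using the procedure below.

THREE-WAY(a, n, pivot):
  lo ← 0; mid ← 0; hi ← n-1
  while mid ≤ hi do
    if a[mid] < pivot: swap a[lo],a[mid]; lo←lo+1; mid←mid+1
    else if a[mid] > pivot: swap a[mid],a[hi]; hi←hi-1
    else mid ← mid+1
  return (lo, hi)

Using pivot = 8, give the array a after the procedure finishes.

pivot = 8; lo=0, mid=0, hi=8
a[mid]=8=8: mid=1
a[mid]=10>8: swap a[1],a[8]; hi=7 → [8, 12, 17, 9, 22, 6, 7, 21, 10]
a[mid]=12>8: swap a[1],a[7]; hi=6 → [8, 21, 17, 9, 22, 6, 7, 12, 10]
a[mid]=21>8: swap a[1],a[6]; hi=5 → [8, 7, 17, 9, 22, 6, 21, 12, 10]
a[mid]=7<8: swap a[0],a[1]; lo=1,mid=2 → [7, 8, 17, 9, 22, 6, 21, 12, 10]
a[mid]=17>8: swap a[2],a[5]; hi=4 → [7, 8, 6, 9, 22, 17, 21, 12, 10]
a[mid]=6<8: swap a[1],a[2]; lo=2,mid=3 → [7, 6, 8, 9, 22, 17, 21, 12, 10]
a[mid]=9>8: swap a[3],a[4]; hi=3 → [7, 6, 8, 22, 9, 17, 21, 12, 10]
a[mid]=22>8: swap a[3],a[3]; hi=2 → [7, 6, 8, 22, 9, 17, 21, 12, 10]
end: lo=2, hi=2; a = [7, 6, 8, 22, 9, 17, 21, 12, 10]

[7, 6, 8, 22, 9, 17, 21, 12, 10]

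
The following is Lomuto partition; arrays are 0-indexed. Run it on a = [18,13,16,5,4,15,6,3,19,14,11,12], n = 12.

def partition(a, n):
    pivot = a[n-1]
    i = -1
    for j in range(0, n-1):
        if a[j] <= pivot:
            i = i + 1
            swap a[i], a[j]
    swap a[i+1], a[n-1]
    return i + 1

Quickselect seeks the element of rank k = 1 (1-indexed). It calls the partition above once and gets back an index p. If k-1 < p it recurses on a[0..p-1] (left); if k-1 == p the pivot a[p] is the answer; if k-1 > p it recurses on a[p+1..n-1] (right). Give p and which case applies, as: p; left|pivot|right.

5; left

pivot = a[11] = 12; i = -1
j=0: a[0]=18 > 12 → no swap
j=1: a[1]=13 > 12 → no swap
j=2: a[2]=16 > 12 → no swap
j=3: a[3]=5 ≤ 12 → i=0, swap a[0],a[3] → [5,13,16,18,4,15,6,3,19,14,11,12]
j=4: a[4]=4 ≤ 12 → i=1, swap a[1],a[4] → [5,4,16,18,13,15,6,3,19,14,11,12]
j=5: a[5]=15 > 12 → no swap
j=6: a[6]=6 ≤ 12 → i=2, swap a[2],a[6] → [5,4,6,18,13,15,16,3,19,14,11,12]
j=7: a[7]=3 ≤ 12 → i=3, swap a[3],a[7] → [5,4,6,3,13,15,16,18,19,14,11,12]
j=8: a[8]=19 > 12 → no swap
j=9: a[9]=14 > 12 → no swap
j=10: a[10]=11 ≤ 12 → i=4, swap a[4],a[10] → [5,4,6,3,11,15,16,18,19,14,13,12]
final swap a[5],a[11] → [5,4,6,3,11,12,16,18,19,14,13,15]; return 5
p = 5; k-1 = 0 < 5 ⇒ left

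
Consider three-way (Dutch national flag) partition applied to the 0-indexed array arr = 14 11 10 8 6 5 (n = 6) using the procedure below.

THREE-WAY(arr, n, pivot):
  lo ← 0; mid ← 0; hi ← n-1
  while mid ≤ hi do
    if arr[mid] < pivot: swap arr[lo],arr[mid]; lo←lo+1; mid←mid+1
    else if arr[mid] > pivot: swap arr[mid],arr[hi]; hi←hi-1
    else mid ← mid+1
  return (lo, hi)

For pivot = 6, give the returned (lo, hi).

(1, 1)

lo=0 mid=0 hi=5
14>6: swap(0,5), hi=4 ⇒ 5 11 10 8 6 14
5<6: swap(0,0), lo=1 mid=1 ⇒ 5 11 10 8 6 14
11>6: swap(1,4), hi=3 ⇒ 5 6 10 8 11 14
6=6: mid=2
10>6: swap(2,3), hi=2 ⇒ 5 6 8 10 11 14
8>6: swap(2,2), hi=1 ⇒ 5 6 8 10 11 14
done. lo=1 hi=1; arr=5 6 8 10 11 14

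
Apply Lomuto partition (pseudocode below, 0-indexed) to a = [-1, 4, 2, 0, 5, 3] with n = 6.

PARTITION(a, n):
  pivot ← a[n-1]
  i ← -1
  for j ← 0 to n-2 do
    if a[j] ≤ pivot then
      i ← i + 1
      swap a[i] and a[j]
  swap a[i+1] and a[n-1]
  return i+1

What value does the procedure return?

pivot = a[5] = 3; i = -1
j=0: a[0]=-1 ≤ 3 → i=0, swap a[0],a[0] (no change) → [-1, 4, 2, 0, 5, 3]
j=1: a[1]=4 > 3 → no swap
j=2: a[2]=2 ≤ 3 → i=1, swap a[1],a[2] → [-1, 2, 4, 0, 5, 3]
j=3: a[3]=0 ≤ 3 → i=2, swap a[2],a[3] → [-1, 2, 0, 4, 5, 3]
j=4: a[4]=5 > 3 → no swap
final swap a[3],a[5] → [-1, 2, 0, 3, 5, 4]; return 3

3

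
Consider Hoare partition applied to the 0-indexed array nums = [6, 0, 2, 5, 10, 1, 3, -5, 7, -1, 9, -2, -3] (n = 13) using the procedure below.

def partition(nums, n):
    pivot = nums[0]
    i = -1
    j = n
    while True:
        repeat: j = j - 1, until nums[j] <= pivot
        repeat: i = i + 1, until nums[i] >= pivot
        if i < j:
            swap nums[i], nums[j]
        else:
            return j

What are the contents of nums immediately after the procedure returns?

pivot = nums[0] = 6; i = -1, j = 13
j→12 (nums[12]=-3≤6), i→0 (nums[0]=6≥6); i<j, swap → [-3, 0, 2, 5, 10, 1, 3, -5, 7, -1, 9, -2, 6]
j→11 (nums[11]=-2≤6), i→4 (nums[4]=10≥6); i<j, swap → [-3, 0, 2, 5, -2, 1, 3, -5, 7, -1, 9, 10, 6]
j→9 (nums[9]=-1≤6), i→8 (nums[8]=7≥6); i<j, swap → [-3, 0, 2, 5, -2, 1, 3, -5, -1, 7, 9, 10, 6]
j→8, i→9; i≥j, return j=8. nums = [-3, 0, 2, 5, -2, 1, 3, -5, -1, 7, 9, 10, 6]

[-3, 0, 2, 5, -2, 1, 3, -5, -1, 7, 9, 10, 6]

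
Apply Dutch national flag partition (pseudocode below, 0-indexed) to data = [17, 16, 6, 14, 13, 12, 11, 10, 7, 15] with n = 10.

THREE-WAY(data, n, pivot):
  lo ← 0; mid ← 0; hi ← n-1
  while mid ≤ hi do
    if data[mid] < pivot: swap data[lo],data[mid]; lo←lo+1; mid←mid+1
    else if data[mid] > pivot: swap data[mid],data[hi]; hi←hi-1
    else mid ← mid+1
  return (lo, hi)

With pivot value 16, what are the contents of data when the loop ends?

pivot = 16; lo=0, mid=0, hi=9
data[mid]=17>16: swap data[0],data[9]; hi=8 → [15, 16, 6, 14, 13, 12, 11, 10, 7, 17]
data[mid]=15<16: swap data[0],data[0]; lo=1,mid=1 → [15, 16, 6, 14, 13, 12, 11, 10, 7, 17]
data[mid]=16=16: mid=2
data[mid]=6<16: swap data[1],data[2]; lo=2,mid=3 → [15, 6, 16, 14, 13, 12, 11, 10, 7, 17]
data[mid]=14<16: swap data[2],data[3]; lo=3,mid=4 → [15, 6, 14, 16, 13, 12, 11, 10, 7, 17]
data[mid]=13<16: swap data[3],data[4]; lo=4,mid=5 → [15, 6, 14, 13, 16, 12, 11, 10, 7, 17]
data[mid]=12<16: swap data[4],data[5]; lo=5,mid=6 → [15, 6, 14, 13, 12, 16, 11, 10, 7, 17]
data[mid]=11<16: swap data[5],data[6]; lo=6,mid=7 → [15, 6, 14, 13, 12, 11, 16, 10, 7, 17]
data[mid]=10<16: swap data[6],data[7]; lo=7,mid=8 → [15, 6, 14, 13, 12, 11, 10, 16, 7, 17]
data[mid]=7<16: swap data[7],data[8]; lo=8,mid=9 → [15, 6, 14, 13, 12, 11, 10, 7, 16, 17]
end: lo=8, hi=8; data = [15, 6, 14, 13, 12, 11, 10, 7, 16, 17]

[15, 6, 14, 13, 12, 11, 10, 7, 16, 17]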